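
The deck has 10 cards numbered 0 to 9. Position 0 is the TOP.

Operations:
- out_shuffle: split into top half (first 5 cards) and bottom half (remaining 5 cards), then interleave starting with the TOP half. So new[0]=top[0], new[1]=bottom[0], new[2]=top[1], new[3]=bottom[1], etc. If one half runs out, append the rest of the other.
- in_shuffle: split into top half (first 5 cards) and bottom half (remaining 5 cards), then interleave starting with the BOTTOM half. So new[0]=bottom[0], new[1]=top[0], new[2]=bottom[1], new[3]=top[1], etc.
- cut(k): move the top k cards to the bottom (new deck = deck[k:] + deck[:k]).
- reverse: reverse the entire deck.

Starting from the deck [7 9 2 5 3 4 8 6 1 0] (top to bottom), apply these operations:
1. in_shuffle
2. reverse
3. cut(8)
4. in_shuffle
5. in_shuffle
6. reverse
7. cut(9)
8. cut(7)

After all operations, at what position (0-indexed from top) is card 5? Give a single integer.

After op 1 (in_shuffle): [4 7 8 9 6 2 1 5 0 3]
After op 2 (reverse): [3 0 5 1 2 6 9 8 7 4]
After op 3 (cut(8)): [7 4 3 0 5 1 2 6 9 8]
After op 4 (in_shuffle): [1 7 2 4 6 3 9 0 8 5]
After op 5 (in_shuffle): [3 1 9 7 0 2 8 4 5 6]
After op 6 (reverse): [6 5 4 8 2 0 7 9 1 3]
After op 7 (cut(9)): [3 6 5 4 8 2 0 7 9 1]
After op 8 (cut(7)): [7 9 1 3 6 5 4 8 2 0]
Card 5 is at position 5.

Answer: 5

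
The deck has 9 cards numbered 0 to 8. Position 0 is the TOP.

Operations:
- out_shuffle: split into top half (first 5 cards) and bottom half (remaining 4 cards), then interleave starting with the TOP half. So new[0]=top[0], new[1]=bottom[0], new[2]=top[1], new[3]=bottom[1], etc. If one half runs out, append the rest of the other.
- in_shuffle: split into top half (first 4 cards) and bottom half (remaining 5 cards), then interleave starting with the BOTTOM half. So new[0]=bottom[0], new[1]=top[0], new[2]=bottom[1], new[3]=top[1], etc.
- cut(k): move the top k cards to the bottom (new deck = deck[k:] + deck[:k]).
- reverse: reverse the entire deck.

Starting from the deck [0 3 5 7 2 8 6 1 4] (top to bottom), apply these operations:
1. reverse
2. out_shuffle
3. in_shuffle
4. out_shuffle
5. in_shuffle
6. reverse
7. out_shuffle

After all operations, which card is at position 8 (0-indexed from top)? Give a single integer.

After op 1 (reverse): [4 1 6 8 2 7 5 3 0]
After op 2 (out_shuffle): [4 7 1 5 6 3 8 0 2]
After op 3 (in_shuffle): [6 4 3 7 8 1 0 5 2]
After op 4 (out_shuffle): [6 1 4 0 3 5 7 2 8]
After op 5 (in_shuffle): [3 6 5 1 7 4 2 0 8]
After op 6 (reverse): [8 0 2 4 7 1 5 6 3]
After op 7 (out_shuffle): [8 1 0 5 2 6 4 3 7]
Position 8: card 7.

Answer: 7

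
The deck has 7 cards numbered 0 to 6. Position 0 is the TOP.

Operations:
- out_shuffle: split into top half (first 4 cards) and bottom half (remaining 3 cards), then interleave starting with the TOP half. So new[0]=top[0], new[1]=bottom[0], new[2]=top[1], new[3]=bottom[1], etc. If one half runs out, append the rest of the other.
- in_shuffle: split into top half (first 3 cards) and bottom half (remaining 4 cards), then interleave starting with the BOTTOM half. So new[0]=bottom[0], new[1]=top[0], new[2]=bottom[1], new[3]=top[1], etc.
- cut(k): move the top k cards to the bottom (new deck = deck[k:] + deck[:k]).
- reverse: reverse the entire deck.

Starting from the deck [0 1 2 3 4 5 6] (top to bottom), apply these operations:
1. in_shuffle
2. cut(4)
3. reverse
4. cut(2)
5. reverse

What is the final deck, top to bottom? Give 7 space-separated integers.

Answer: 4 1 5 2 6 3 0

Derivation:
After op 1 (in_shuffle): [3 0 4 1 5 2 6]
After op 2 (cut(4)): [5 2 6 3 0 4 1]
After op 3 (reverse): [1 4 0 3 6 2 5]
After op 4 (cut(2)): [0 3 6 2 5 1 4]
After op 5 (reverse): [4 1 5 2 6 3 0]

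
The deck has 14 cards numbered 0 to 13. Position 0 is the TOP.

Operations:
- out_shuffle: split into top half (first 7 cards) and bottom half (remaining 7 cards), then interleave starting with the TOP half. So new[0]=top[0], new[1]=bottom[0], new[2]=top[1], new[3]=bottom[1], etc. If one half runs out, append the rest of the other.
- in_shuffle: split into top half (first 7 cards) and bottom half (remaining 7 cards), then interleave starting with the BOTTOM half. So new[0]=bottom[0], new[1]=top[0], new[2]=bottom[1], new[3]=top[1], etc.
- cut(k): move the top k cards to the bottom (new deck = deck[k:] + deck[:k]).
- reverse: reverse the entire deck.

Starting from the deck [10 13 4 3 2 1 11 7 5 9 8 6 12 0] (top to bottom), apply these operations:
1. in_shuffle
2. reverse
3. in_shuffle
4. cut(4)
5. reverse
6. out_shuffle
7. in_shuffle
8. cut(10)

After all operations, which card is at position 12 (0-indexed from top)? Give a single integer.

After op 1 (in_shuffle): [7 10 5 13 9 4 8 3 6 2 12 1 0 11]
After op 2 (reverse): [11 0 1 12 2 6 3 8 4 9 13 5 10 7]
After op 3 (in_shuffle): [8 11 4 0 9 1 13 12 5 2 10 6 7 3]
After op 4 (cut(4)): [9 1 13 12 5 2 10 6 7 3 8 11 4 0]
After op 5 (reverse): [0 4 11 8 3 7 6 10 2 5 12 13 1 9]
After op 6 (out_shuffle): [0 10 4 2 11 5 8 12 3 13 7 1 6 9]
After op 7 (in_shuffle): [12 0 3 10 13 4 7 2 1 11 6 5 9 8]
After op 8 (cut(10)): [6 5 9 8 12 0 3 10 13 4 7 2 1 11]
Position 12: card 1.

Answer: 1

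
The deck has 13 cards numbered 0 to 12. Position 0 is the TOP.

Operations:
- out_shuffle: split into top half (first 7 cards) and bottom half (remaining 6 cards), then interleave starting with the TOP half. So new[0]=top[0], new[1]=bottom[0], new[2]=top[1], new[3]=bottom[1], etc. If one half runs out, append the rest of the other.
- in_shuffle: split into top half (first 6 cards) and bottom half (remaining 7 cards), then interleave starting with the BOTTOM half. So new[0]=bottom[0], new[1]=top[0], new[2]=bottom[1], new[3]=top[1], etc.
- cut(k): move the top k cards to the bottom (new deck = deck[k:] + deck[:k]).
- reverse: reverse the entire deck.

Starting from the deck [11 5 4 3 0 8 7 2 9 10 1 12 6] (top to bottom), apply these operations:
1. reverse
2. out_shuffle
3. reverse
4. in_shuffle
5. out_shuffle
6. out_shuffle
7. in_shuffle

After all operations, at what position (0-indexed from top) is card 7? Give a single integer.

Answer: 9

Derivation:
After op 1 (reverse): [6 12 1 10 9 2 7 8 0 3 4 5 11]
After op 2 (out_shuffle): [6 8 12 0 1 3 10 4 9 5 2 11 7]
After op 3 (reverse): [7 11 2 5 9 4 10 3 1 0 12 8 6]
After op 4 (in_shuffle): [10 7 3 11 1 2 0 5 12 9 8 4 6]
After op 5 (out_shuffle): [10 5 7 12 3 9 11 8 1 4 2 6 0]
After op 6 (out_shuffle): [10 8 5 1 7 4 12 2 3 6 9 0 11]
After op 7 (in_shuffle): [12 10 2 8 3 5 6 1 9 7 0 4 11]
Card 7 is at position 9.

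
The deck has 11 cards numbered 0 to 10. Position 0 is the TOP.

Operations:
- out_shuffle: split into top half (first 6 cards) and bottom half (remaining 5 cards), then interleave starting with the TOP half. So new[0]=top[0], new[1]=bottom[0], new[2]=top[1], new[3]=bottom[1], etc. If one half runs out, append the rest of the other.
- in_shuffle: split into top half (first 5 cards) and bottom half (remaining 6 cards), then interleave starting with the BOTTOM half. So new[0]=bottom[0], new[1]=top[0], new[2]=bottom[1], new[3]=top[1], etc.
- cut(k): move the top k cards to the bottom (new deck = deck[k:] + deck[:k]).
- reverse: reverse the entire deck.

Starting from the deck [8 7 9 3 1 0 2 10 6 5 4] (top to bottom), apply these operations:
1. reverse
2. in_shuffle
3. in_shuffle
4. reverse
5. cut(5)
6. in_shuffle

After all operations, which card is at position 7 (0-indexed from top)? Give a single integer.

Answer: 9

Derivation:
After op 1 (reverse): [4 5 6 10 2 0 1 3 9 7 8]
After op 2 (in_shuffle): [0 4 1 5 3 6 9 10 7 2 8]
After op 3 (in_shuffle): [6 0 9 4 10 1 7 5 2 3 8]
After op 4 (reverse): [8 3 2 5 7 1 10 4 9 0 6]
After op 5 (cut(5)): [1 10 4 9 0 6 8 3 2 5 7]
After op 6 (in_shuffle): [6 1 8 10 3 4 2 9 5 0 7]
Position 7: card 9.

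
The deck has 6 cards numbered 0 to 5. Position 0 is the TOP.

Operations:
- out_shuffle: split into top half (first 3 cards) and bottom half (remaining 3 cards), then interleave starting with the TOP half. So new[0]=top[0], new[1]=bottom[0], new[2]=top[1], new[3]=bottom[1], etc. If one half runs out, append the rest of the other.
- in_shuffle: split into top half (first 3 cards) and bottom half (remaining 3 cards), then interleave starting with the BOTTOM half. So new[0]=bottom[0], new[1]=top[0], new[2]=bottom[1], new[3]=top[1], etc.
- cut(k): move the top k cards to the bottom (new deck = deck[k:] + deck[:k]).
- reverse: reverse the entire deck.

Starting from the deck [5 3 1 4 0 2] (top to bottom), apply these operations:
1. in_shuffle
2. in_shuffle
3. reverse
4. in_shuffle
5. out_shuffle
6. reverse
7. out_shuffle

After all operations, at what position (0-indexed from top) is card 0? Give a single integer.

Answer: 1

Derivation:
After op 1 (in_shuffle): [4 5 0 3 2 1]
After op 2 (in_shuffle): [3 4 2 5 1 0]
After op 3 (reverse): [0 1 5 2 4 3]
After op 4 (in_shuffle): [2 0 4 1 3 5]
After op 5 (out_shuffle): [2 1 0 3 4 5]
After op 6 (reverse): [5 4 3 0 1 2]
After op 7 (out_shuffle): [5 0 4 1 3 2]
Card 0 is at position 1.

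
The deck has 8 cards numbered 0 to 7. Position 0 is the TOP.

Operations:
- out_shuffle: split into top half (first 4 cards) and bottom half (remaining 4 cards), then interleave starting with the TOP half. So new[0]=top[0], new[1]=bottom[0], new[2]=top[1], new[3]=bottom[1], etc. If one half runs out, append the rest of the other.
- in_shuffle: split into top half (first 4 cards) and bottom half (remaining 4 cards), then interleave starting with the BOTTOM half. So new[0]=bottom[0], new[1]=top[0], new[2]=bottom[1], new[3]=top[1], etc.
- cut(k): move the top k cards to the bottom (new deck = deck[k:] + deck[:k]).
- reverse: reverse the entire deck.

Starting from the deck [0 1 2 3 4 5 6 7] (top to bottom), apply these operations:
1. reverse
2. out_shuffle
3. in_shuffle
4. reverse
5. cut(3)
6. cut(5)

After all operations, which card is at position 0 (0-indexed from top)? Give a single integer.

Answer: 2

Derivation:
After op 1 (reverse): [7 6 5 4 3 2 1 0]
After op 2 (out_shuffle): [7 3 6 2 5 1 4 0]
After op 3 (in_shuffle): [5 7 1 3 4 6 0 2]
After op 4 (reverse): [2 0 6 4 3 1 7 5]
After op 5 (cut(3)): [4 3 1 7 5 2 0 6]
After op 6 (cut(5)): [2 0 6 4 3 1 7 5]
Position 0: card 2.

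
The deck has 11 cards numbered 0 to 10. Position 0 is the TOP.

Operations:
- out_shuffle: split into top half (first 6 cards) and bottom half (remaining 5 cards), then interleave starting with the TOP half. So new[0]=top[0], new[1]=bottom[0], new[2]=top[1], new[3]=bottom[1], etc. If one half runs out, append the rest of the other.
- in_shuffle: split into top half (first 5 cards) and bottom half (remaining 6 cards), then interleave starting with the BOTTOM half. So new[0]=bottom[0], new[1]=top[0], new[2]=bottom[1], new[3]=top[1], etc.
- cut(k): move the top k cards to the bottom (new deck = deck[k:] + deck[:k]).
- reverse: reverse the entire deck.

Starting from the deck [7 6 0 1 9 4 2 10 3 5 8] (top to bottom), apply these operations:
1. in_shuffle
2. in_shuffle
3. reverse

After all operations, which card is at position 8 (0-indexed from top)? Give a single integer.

After op 1 (in_shuffle): [4 7 2 6 10 0 3 1 5 9 8]
After op 2 (in_shuffle): [0 4 3 7 1 2 5 6 9 10 8]
After op 3 (reverse): [8 10 9 6 5 2 1 7 3 4 0]
Position 8: card 3.

Answer: 3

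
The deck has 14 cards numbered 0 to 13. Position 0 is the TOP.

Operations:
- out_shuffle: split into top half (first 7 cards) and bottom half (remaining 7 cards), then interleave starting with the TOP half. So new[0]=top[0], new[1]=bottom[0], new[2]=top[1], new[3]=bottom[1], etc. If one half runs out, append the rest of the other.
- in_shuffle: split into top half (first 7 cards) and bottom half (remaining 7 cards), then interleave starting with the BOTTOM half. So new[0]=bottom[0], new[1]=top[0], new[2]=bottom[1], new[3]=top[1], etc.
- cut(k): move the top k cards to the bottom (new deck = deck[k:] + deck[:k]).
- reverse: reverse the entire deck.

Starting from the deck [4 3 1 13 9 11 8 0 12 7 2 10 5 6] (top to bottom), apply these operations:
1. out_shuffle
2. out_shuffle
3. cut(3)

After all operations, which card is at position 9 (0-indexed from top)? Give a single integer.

Answer: 13

Derivation:
After op 1 (out_shuffle): [4 0 3 12 1 7 13 2 9 10 11 5 8 6]
After op 2 (out_shuffle): [4 2 0 9 3 10 12 11 1 5 7 8 13 6]
After op 3 (cut(3)): [9 3 10 12 11 1 5 7 8 13 6 4 2 0]
Position 9: card 13.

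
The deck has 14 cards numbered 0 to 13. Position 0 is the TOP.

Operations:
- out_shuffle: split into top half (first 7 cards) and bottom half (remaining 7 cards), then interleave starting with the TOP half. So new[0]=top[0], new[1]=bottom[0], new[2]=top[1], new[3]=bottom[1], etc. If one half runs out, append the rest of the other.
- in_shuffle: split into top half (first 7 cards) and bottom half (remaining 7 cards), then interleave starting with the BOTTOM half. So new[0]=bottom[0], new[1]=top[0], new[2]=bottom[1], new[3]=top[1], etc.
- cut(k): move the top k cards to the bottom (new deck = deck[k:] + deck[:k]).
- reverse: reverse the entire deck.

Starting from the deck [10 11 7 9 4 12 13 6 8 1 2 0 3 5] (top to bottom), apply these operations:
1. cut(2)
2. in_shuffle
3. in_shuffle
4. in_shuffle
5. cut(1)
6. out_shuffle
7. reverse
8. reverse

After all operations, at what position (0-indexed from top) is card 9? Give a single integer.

Answer: 13

Derivation:
After op 1 (cut(2)): [7 9 4 12 13 6 8 1 2 0 3 5 10 11]
After op 2 (in_shuffle): [1 7 2 9 0 4 3 12 5 13 10 6 11 8]
After op 3 (in_shuffle): [12 1 5 7 13 2 10 9 6 0 11 4 8 3]
After op 4 (in_shuffle): [9 12 6 1 0 5 11 7 4 13 8 2 3 10]
After op 5 (cut(1)): [12 6 1 0 5 11 7 4 13 8 2 3 10 9]
After op 6 (out_shuffle): [12 4 6 13 1 8 0 2 5 3 11 10 7 9]
After op 7 (reverse): [9 7 10 11 3 5 2 0 8 1 13 6 4 12]
After op 8 (reverse): [12 4 6 13 1 8 0 2 5 3 11 10 7 9]
Card 9 is at position 13.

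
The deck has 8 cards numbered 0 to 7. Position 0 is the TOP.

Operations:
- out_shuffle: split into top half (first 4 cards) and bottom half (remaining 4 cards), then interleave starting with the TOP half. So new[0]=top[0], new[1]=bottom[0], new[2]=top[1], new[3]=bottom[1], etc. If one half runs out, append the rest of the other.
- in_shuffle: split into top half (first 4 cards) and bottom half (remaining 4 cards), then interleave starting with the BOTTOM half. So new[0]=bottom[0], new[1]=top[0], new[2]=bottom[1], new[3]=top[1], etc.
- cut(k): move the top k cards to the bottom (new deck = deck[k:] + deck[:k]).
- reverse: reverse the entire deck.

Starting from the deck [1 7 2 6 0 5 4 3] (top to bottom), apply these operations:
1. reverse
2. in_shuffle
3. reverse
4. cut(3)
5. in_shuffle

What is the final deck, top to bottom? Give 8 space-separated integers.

After op 1 (reverse): [3 4 5 0 6 2 7 1]
After op 2 (in_shuffle): [6 3 2 4 7 5 1 0]
After op 3 (reverse): [0 1 5 7 4 2 3 6]
After op 4 (cut(3)): [7 4 2 3 6 0 1 5]
After op 5 (in_shuffle): [6 7 0 4 1 2 5 3]

Answer: 6 7 0 4 1 2 5 3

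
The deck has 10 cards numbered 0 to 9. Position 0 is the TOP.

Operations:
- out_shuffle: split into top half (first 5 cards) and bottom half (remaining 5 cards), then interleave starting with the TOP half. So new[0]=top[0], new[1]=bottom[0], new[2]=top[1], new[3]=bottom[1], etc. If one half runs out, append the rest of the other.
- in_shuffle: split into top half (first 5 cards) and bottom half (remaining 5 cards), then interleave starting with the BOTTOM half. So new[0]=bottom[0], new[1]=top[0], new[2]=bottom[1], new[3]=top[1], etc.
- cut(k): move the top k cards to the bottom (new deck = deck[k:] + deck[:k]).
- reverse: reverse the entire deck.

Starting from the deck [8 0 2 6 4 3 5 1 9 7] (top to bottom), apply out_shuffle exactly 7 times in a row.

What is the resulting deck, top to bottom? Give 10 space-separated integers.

After op 1 (out_shuffle): [8 3 0 5 2 1 6 9 4 7]
After op 2 (out_shuffle): [8 1 3 6 0 9 5 4 2 7]
After op 3 (out_shuffle): [8 9 1 5 3 4 6 2 0 7]
After op 4 (out_shuffle): [8 4 9 6 1 2 5 0 3 7]
After op 5 (out_shuffle): [8 2 4 5 9 0 6 3 1 7]
After op 6 (out_shuffle): [8 0 2 6 4 3 5 1 9 7]
After op 7 (out_shuffle): [8 3 0 5 2 1 6 9 4 7]

Answer: 8 3 0 5 2 1 6 9 4 7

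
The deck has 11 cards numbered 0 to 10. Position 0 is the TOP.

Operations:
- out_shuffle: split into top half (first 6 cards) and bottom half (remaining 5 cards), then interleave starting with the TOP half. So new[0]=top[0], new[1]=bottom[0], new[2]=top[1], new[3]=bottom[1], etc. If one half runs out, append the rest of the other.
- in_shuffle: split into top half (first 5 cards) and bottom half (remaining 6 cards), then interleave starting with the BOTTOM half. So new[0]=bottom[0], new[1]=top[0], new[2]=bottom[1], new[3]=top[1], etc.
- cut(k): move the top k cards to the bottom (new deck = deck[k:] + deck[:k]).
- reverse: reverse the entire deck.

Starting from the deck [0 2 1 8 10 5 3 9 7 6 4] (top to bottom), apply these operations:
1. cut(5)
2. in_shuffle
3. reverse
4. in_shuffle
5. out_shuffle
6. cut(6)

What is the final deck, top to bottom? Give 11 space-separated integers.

After op 1 (cut(5)): [5 3 9 7 6 4 0 2 1 8 10]
After op 2 (in_shuffle): [4 5 0 3 2 9 1 7 8 6 10]
After op 3 (reverse): [10 6 8 7 1 9 2 3 0 5 4]
After op 4 (in_shuffle): [9 10 2 6 3 8 0 7 5 1 4]
After op 5 (out_shuffle): [9 0 10 7 2 5 6 1 3 4 8]
After op 6 (cut(6)): [6 1 3 4 8 9 0 10 7 2 5]

Answer: 6 1 3 4 8 9 0 10 7 2 5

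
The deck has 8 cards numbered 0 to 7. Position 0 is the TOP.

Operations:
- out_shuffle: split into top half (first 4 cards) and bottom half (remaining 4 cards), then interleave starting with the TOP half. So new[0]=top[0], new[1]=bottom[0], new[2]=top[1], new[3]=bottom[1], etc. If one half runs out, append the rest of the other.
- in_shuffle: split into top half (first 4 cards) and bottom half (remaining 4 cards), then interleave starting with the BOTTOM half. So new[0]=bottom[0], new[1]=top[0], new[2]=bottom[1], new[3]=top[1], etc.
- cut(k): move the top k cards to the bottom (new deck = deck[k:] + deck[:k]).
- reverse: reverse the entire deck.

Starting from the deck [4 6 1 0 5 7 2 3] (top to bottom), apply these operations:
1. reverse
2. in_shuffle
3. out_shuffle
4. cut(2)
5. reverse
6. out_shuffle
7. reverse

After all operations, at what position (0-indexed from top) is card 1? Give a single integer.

Answer: 4

Derivation:
After op 1 (reverse): [3 2 7 5 0 1 6 4]
After op 2 (in_shuffle): [0 3 1 2 6 7 4 5]
After op 3 (out_shuffle): [0 6 3 7 1 4 2 5]
After op 4 (cut(2)): [3 7 1 4 2 5 0 6]
After op 5 (reverse): [6 0 5 2 4 1 7 3]
After op 6 (out_shuffle): [6 4 0 1 5 7 2 3]
After op 7 (reverse): [3 2 7 5 1 0 4 6]
Card 1 is at position 4.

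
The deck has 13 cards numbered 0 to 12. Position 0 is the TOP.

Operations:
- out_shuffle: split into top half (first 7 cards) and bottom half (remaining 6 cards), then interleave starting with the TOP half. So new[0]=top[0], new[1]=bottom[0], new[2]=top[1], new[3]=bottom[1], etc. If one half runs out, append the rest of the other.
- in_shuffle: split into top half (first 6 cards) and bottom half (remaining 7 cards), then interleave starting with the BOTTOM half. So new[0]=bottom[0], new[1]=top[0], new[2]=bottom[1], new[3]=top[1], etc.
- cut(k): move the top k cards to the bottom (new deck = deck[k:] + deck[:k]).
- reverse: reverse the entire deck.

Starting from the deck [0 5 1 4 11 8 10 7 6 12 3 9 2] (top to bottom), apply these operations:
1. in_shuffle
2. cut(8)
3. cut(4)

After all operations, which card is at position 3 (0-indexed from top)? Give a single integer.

After op 1 (in_shuffle): [10 0 7 5 6 1 12 4 3 11 9 8 2]
After op 2 (cut(8)): [3 11 9 8 2 10 0 7 5 6 1 12 4]
After op 3 (cut(4)): [2 10 0 7 5 6 1 12 4 3 11 9 8]
Position 3: card 7.

Answer: 7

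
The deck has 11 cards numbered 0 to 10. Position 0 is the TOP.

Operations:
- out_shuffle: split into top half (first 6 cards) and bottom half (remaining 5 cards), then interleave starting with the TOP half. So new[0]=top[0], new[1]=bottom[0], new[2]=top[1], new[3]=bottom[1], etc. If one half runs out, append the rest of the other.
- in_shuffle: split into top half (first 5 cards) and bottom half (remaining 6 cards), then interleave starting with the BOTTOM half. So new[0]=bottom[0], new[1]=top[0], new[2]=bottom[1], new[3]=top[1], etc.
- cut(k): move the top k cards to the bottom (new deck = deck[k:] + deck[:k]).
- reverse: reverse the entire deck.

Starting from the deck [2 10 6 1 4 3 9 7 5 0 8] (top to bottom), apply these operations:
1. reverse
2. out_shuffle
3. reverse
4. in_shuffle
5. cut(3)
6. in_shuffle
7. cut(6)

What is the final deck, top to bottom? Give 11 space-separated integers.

Answer: 6 0 3 10 5 4 2 7 1 8 9

Derivation:
After op 1 (reverse): [8 0 5 7 9 3 4 1 6 10 2]
After op 2 (out_shuffle): [8 4 0 1 5 6 7 10 9 2 3]
After op 3 (reverse): [3 2 9 10 7 6 5 1 0 4 8]
After op 4 (in_shuffle): [6 3 5 2 1 9 0 10 4 7 8]
After op 5 (cut(3)): [2 1 9 0 10 4 7 8 6 3 5]
After op 6 (in_shuffle): [4 2 7 1 8 9 6 0 3 10 5]
After op 7 (cut(6)): [6 0 3 10 5 4 2 7 1 8 9]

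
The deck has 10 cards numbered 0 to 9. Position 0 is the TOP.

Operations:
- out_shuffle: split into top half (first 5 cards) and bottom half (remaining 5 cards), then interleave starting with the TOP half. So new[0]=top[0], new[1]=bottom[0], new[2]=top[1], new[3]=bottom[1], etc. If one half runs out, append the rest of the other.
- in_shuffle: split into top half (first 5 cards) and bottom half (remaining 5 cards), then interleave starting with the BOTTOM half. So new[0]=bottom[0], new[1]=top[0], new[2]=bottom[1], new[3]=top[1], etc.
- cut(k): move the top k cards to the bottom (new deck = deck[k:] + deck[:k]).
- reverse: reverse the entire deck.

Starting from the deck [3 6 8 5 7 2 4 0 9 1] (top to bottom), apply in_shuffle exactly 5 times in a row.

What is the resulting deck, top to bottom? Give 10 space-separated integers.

Answer: 1 9 0 4 2 7 5 8 6 3

Derivation:
After op 1 (in_shuffle): [2 3 4 6 0 8 9 5 1 7]
After op 2 (in_shuffle): [8 2 9 3 5 4 1 6 7 0]
After op 3 (in_shuffle): [4 8 1 2 6 9 7 3 0 5]
After op 4 (in_shuffle): [9 4 7 8 3 1 0 2 5 6]
After op 5 (in_shuffle): [1 9 0 4 2 7 5 8 6 3]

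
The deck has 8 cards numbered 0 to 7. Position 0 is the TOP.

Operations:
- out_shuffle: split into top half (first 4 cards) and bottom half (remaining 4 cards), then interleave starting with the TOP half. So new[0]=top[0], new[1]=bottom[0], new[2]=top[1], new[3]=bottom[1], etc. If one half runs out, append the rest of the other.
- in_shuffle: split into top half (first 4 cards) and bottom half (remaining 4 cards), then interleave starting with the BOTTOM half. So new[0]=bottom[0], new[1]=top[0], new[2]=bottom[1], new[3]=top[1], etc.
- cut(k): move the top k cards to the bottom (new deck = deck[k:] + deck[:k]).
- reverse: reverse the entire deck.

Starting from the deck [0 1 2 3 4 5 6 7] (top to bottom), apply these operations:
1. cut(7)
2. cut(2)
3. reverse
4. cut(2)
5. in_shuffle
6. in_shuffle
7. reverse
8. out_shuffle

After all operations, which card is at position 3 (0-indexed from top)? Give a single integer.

After op 1 (cut(7)): [7 0 1 2 3 4 5 6]
After op 2 (cut(2)): [1 2 3 4 5 6 7 0]
After op 3 (reverse): [0 7 6 5 4 3 2 1]
After op 4 (cut(2)): [6 5 4 3 2 1 0 7]
After op 5 (in_shuffle): [2 6 1 5 0 4 7 3]
After op 6 (in_shuffle): [0 2 4 6 7 1 3 5]
After op 7 (reverse): [5 3 1 7 6 4 2 0]
After op 8 (out_shuffle): [5 6 3 4 1 2 7 0]
Position 3: card 4.

Answer: 4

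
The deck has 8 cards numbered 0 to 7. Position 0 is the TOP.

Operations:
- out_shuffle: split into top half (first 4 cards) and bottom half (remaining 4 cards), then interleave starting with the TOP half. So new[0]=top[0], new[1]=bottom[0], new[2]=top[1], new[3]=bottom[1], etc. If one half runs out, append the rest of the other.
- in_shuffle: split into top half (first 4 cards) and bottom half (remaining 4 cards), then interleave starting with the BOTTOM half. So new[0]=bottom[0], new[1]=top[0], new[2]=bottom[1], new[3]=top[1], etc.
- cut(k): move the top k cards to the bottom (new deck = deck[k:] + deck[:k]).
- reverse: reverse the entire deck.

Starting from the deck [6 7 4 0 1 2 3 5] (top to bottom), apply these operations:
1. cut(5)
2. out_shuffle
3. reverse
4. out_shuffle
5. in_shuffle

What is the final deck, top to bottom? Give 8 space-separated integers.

Answer: 0 1 7 4 5 6 2 3

Derivation:
After op 1 (cut(5)): [2 3 5 6 7 4 0 1]
After op 2 (out_shuffle): [2 7 3 4 5 0 6 1]
After op 3 (reverse): [1 6 0 5 4 3 7 2]
After op 4 (out_shuffle): [1 4 6 3 0 7 5 2]
After op 5 (in_shuffle): [0 1 7 4 5 6 2 3]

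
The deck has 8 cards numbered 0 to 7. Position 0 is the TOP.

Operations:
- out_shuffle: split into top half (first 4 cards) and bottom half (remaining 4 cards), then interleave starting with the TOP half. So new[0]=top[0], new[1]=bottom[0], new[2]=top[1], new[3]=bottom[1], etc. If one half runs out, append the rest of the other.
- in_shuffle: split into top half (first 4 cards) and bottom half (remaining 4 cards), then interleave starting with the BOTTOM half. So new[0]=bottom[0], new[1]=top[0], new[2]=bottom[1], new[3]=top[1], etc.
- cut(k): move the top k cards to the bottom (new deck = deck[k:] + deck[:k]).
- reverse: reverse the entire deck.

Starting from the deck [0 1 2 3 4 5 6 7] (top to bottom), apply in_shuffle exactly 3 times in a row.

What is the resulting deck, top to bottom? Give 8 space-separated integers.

Answer: 7 6 5 4 3 2 1 0

Derivation:
After op 1 (in_shuffle): [4 0 5 1 6 2 7 3]
After op 2 (in_shuffle): [6 4 2 0 7 5 3 1]
After op 3 (in_shuffle): [7 6 5 4 3 2 1 0]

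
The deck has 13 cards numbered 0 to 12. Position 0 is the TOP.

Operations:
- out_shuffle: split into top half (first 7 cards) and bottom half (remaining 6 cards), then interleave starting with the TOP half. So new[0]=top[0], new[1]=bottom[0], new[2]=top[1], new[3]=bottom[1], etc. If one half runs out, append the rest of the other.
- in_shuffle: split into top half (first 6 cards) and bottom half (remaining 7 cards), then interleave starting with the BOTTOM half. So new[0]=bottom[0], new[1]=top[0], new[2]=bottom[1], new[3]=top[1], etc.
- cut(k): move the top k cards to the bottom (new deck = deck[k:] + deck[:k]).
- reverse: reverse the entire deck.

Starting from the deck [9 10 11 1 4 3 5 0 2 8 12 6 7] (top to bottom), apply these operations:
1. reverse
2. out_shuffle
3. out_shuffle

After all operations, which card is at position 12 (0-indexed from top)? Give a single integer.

After op 1 (reverse): [7 6 12 8 2 0 5 3 4 1 11 10 9]
After op 2 (out_shuffle): [7 3 6 4 12 1 8 11 2 10 0 9 5]
After op 3 (out_shuffle): [7 11 3 2 6 10 4 0 12 9 1 5 8]
Position 12: card 8.

Answer: 8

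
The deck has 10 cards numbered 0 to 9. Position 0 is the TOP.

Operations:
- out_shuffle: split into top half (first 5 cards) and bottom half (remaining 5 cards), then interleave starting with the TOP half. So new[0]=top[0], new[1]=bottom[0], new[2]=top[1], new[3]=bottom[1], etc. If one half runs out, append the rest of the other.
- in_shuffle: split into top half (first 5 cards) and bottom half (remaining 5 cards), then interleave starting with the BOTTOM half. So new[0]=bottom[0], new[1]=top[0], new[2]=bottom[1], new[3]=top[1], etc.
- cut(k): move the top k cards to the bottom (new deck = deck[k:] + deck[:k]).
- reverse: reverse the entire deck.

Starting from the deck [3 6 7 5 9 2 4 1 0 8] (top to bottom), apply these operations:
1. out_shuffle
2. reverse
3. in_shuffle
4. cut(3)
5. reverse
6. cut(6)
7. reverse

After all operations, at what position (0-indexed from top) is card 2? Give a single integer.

Answer: 9

Derivation:
After op 1 (out_shuffle): [3 2 6 4 7 1 5 0 9 8]
After op 2 (reverse): [8 9 0 5 1 7 4 6 2 3]
After op 3 (in_shuffle): [7 8 4 9 6 0 2 5 3 1]
After op 4 (cut(3)): [9 6 0 2 5 3 1 7 8 4]
After op 5 (reverse): [4 8 7 1 3 5 2 0 6 9]
After op 6 (cut(6)): [2 0 6 9 4 8 7 1 3 5]
After op 7 (reverse): [5 3 1 7 8 4 9 6 0 2]
Card 2 is at position 9.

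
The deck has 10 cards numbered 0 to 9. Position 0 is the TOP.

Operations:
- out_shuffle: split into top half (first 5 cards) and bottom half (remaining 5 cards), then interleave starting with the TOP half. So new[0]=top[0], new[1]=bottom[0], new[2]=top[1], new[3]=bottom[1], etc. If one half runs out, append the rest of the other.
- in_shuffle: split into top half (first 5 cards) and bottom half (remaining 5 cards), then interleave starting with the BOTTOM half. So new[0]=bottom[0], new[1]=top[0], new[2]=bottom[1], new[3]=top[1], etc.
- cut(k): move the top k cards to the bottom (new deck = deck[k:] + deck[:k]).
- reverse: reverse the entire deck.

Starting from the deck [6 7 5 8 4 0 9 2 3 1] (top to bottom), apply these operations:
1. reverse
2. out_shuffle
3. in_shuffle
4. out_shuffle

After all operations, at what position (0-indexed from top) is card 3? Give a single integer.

Answer: 1

Derivation:
After op 1 (reverse): [1 3 2 9 0 4 8 5 7 6]
After op 2 (out_shuffle): [1 4 3 8 2 5 9 7 0 6]
After op 3 (in_shuffle): [5 1 9 4 7 3 0 8 6 2]
After op 4 (out_shuffle): [5 3 1 0 9 8 4 6 7 2]
Card 3 is at position 1.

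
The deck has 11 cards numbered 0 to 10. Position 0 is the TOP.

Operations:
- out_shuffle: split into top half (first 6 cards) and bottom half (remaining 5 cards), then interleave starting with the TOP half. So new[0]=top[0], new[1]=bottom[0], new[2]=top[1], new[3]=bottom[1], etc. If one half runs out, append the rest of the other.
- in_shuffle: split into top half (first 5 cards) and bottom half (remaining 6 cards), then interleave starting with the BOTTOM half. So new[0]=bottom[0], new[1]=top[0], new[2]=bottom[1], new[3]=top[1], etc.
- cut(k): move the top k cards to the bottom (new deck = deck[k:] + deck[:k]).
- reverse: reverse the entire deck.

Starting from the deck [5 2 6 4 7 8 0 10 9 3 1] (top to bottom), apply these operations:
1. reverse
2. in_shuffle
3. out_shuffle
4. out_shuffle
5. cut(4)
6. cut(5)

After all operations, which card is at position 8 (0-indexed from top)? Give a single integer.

After op 1 (reverse): [1 3 9 10 0 8 7 4 6 2 5]
After op 2 (in_shuffle): [8 1 7 3 4 9 6 10 2 0 5]
After op 3 (out_shuffle): [8 6 1 10 7 2 3 0 4 5 9]
After op 4 (out_shuffle): [8 3 6 0 1 4 10 5 7 9 2]
After op 5 (cut(4)): [1 4 10 5 7 9 2 8 3 6 0]
After op 6 (cut(5)): [9 2 8 3 6 0 1 4 10 5 7]
Position 8: card 10.

Answer: 10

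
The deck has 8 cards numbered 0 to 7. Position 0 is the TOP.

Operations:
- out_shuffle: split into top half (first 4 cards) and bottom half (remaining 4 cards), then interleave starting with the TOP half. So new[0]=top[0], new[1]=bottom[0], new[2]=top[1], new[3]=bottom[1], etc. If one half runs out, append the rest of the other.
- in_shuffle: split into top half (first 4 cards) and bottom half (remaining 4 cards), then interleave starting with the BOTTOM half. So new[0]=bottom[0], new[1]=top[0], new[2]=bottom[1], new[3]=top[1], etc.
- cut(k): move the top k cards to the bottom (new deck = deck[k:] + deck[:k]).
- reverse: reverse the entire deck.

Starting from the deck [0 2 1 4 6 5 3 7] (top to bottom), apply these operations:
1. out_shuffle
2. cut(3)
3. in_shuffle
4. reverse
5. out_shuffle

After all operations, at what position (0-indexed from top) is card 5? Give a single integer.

Answer: 5

Derivation:
After op 1 (out_shuffle): [0 6 2 5 1 3 4 7]
After op 2 (cut(3)): [5 1 3 4 7 0 6 2]
After op 3 (in_shuffle): [7 5 0 1 6 3 2 4]
After op 4 (reverse): [4 2 3 6 1 0 5 7]
After op 5 (out_shuffle): [4 1 2 0 3 5 6 7]
Card 5 is at position 5.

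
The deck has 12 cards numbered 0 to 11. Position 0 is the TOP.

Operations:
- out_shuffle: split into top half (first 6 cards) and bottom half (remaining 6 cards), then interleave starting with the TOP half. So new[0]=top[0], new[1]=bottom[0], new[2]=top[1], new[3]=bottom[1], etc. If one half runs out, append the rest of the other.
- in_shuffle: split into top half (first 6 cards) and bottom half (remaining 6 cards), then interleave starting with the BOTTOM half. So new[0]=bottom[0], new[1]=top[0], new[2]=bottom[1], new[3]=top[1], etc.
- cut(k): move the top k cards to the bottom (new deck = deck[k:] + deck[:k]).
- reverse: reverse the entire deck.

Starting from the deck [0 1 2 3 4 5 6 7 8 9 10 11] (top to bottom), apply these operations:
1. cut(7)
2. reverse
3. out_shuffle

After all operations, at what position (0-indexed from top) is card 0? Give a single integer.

After op 1 (cut(7)): [7 8 9 10 11 0 1 2 3 4 5 6]
After op 2 (reverse): [6 5 4 3 2 1 0 11 10 9 8 7]
After op 3 (out_shuffle): [6 0 5 11 4 10 3 9 2 8 1 7]
Card 0 is at position 1.

Answer: 1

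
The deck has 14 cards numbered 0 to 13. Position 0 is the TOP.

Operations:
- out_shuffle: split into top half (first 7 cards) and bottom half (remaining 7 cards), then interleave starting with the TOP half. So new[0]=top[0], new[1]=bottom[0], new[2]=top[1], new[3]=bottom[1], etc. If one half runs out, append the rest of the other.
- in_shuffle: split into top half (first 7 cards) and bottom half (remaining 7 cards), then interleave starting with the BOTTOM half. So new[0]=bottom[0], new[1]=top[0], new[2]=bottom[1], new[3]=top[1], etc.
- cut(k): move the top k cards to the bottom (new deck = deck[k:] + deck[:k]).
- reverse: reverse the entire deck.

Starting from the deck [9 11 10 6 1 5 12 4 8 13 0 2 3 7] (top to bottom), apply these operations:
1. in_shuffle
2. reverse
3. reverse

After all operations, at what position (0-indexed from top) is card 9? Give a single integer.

Answer: 1

Derivation:
After op 1 (in_shuffle): [4 9 8 11 13 10 0 6 2 1 3 5 7 12]
After op 2 (reverse): [12 7 5 3 1 2 6 0 10 13 11 8 9 4]
After op 3 (reverse): [4 9 8 11 13 10 0 6 2 1 3 5 7 12]
Card 9 is at position 1.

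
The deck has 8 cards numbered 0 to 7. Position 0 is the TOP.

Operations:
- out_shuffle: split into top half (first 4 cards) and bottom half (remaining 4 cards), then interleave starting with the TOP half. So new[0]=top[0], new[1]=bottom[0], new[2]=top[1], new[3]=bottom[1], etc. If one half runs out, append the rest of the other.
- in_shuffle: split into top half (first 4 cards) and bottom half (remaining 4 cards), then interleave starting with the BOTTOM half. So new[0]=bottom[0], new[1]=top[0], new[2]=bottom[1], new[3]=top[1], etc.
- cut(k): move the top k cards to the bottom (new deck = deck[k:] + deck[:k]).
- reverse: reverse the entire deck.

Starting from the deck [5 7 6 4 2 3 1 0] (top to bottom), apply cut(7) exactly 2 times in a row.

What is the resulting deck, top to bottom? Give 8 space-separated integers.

Answer: 1 0 5 7 6 4 2 3

Derivation:
After op 1 (cut(7)): [0 5 7 6 4 2 3 1]
After op 2 (cut(7)): [1 0 5 7 6 4 2 3]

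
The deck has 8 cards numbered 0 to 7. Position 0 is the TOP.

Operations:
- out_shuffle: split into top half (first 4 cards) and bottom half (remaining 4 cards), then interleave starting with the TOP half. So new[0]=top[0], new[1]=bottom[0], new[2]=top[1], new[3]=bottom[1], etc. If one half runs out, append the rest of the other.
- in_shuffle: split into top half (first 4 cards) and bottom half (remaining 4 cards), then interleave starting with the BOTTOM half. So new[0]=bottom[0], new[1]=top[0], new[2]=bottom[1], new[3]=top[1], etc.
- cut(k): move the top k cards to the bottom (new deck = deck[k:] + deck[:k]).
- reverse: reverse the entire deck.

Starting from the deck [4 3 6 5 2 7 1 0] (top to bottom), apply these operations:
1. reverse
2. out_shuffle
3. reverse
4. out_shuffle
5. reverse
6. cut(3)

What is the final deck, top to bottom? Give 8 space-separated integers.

After op 1 (reverse): [0 1 7 2 5 6 3 4]
After op 2 (out_shuffle): [0 5 1 6 7 3 2 4]
After op 3 (reverse): [4 2 3 7 6 1 5 0]
After op 4 (out_shuffle): [4 6 2 1 3 5 7 0]
After op 5 (reverse): [0 7 5 3 1 2 6 4]
After op 6 (cut(3)): [3 1 2 6 4 0 7 5]

Answer: 3 1 2 6 4 0 7 5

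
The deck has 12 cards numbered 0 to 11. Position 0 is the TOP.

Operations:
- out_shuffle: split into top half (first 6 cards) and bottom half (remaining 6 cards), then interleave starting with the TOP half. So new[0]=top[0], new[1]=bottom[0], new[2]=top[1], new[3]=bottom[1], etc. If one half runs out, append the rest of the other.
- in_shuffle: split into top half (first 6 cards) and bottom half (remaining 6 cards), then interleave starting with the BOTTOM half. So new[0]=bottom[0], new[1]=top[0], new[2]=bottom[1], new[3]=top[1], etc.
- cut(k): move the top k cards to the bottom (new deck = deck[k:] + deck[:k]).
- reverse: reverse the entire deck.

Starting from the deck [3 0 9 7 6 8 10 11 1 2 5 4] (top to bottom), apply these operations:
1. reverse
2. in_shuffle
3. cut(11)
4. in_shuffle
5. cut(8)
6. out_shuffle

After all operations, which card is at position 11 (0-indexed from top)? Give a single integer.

After op 1 (reverse): [4 5 2 1 11 10 8 6 7 9 0 3]
After op 2 (in_shuffle): [8 4 6 5 7 2 9 1 0 11 3 10]
After op 3 (cut(11)): [10 8 4 6 5 7 2 9 1 0 11 3]
After op 4 (in_shuffle): [2 10 9 8 1 4 0 6 11 5 3 7]
After op 5 (cut(8)): [11 5 3 7 2 10 9 8 1 4 0 6]
After op 6 (out_shuffle): [11 9 5 8 3 1 7 4 2 0 10 6]
Position 11: card 6.

Answer: 6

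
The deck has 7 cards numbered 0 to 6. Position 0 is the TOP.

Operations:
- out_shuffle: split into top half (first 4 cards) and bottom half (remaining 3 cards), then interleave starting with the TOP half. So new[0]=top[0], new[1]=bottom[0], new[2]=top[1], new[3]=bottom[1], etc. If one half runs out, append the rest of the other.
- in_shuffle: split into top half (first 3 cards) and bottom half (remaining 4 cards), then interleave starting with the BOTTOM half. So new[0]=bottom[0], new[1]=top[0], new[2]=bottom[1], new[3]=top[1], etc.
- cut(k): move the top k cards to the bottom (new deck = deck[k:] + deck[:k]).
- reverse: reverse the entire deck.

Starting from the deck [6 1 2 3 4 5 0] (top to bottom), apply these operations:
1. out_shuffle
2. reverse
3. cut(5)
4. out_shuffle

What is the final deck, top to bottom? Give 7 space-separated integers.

Answer: 4 2 6 5 3 1 0

Derivation:
After op 1 (out_shuffle): [6 4 1 5 2 0 3]
After op 2 (reverse): [3 0 2 5 1 4 6]
After op 3 (cut(5)): [4 6 3 0 2 5 1]
After op 4 (out_shuffle): [4 2 6 5 3 1 0]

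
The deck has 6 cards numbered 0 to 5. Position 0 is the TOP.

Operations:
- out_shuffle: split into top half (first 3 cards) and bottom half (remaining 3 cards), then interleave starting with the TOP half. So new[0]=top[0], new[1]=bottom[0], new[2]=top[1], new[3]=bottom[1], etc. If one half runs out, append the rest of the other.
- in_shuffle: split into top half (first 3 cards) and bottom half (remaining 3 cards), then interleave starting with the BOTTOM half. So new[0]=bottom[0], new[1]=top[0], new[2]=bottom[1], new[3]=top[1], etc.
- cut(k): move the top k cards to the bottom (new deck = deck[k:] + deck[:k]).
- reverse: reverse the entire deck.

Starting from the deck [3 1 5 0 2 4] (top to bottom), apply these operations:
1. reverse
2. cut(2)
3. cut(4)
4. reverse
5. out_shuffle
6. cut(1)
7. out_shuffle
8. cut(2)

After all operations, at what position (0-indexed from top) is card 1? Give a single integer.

After op 1 (reverse): [4 2 0 5 1 3]
After op 2 (cut(2)): [0 5 1 3 4 2]
After op 3 (cut(4)): [4 2 0 5 1 3]
After op 4 (reverse): [3 1 5 0 2 4]
After op 5 (out_shuffle): [3 0 1 2 5 4]
After op 6 (cut(1)): [0 1 2 5 4 3]
After op 7 (out_shuffle): [0 5 1 4 2 3]
After op 8 (cut(2)): [1 4 2 3 0 5]
Card 1 is at position 0.

Answer: 0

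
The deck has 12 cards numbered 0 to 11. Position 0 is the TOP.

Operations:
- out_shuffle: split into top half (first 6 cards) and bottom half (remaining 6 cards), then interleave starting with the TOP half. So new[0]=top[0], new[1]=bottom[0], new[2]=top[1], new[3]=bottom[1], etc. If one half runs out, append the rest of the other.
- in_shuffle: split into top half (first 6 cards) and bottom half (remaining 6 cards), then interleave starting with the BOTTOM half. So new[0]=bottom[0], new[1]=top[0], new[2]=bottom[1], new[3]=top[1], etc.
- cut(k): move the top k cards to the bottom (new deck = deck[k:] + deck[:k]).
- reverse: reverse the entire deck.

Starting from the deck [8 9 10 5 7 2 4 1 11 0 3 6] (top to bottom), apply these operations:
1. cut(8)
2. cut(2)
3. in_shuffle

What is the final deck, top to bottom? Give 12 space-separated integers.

Answer: 7 3 2 6 4 8 1 9 11 10 0 5

Derivation:
After op 1 (cut(8)): [11 0 3 6 8 9 10 5 7 2 4 1]
After op 2 (cut(2)): [3 6 8 9 10 5 7 2 4 1 11 0]
After op 3 (in_shuffle): [7 3 2 6 4 8 1 9 11 10 0 5]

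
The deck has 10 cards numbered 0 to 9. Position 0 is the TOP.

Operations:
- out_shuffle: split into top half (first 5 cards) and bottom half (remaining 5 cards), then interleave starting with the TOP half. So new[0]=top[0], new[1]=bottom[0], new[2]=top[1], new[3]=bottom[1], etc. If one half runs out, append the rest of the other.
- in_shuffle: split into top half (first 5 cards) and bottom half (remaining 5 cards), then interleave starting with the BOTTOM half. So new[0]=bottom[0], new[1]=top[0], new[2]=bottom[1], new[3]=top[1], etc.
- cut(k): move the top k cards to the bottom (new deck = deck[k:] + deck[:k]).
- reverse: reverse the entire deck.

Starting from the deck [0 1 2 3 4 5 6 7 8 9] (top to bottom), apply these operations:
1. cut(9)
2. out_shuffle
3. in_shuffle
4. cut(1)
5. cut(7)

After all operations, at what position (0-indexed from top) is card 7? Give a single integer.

After op 1 (cut(9)): [9 0 1 2 3 4 5 6 7 8]
After op 2 (out_shuffle): [9 4 0 5 1 6 2 7 3 8]
After op 3 (in_shuffle): [6 9 2 4 7 0 3 5 8 1]
After op 4 (cut(1)): [9 2 4 7 0 3 5 8 1 6]
After op 5 (cut(7)): [8 1 6 9 2 4 7 0 3 5]
Card 7 is at position 6.

Answer: 6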